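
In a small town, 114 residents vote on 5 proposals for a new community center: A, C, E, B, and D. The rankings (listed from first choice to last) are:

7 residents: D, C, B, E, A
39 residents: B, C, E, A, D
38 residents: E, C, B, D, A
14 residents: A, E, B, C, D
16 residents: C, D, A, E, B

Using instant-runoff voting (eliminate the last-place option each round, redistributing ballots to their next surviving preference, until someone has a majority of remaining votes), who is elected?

E

Round 1: A 14, C 16, E 38, B 39, D 7. Eliminate D.
Round 2: A 14, C 23, E 38, B 39. Eliminate A.
Round 3: C 23, E 52, B 39. Eliminate C.
Round 4: E 68, B 46. E has a majority.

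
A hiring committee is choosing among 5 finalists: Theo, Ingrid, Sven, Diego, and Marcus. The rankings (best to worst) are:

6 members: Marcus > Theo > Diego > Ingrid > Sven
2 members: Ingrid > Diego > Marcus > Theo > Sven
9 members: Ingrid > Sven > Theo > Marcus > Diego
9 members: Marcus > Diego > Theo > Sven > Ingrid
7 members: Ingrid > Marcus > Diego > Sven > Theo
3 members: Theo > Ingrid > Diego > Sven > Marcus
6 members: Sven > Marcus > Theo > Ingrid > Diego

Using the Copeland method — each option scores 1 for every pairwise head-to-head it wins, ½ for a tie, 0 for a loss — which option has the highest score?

Marcus

Theo: beats Ingrid and Diego; loses to Sven and Marcus → score 2.
Ingrid: beats Sven and Diego; ties Marcus; loses to Theo → score 2.5.
Sven: beats Theo; loses to Ingrid, Diego, and Marcus → score 1.
Diego: beats Sven; loses to Theo, Ingrid, and Marcus → score 1.
Marcus: beats Theo, Sven, and Diego; ties Ingrid → score 3.5.
Marcus has the best pairwise record.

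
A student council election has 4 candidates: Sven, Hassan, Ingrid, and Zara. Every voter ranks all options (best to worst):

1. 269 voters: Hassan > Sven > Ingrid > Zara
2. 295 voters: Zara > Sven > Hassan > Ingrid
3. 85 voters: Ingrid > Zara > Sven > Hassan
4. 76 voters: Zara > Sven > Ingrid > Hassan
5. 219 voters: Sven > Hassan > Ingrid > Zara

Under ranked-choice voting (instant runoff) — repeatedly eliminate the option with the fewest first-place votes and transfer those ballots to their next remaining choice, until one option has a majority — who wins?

Hassan

Round 1: Sven 219, Hassan 269, Ingrid 85, Zara 371. Eliminate Ingrid.
Round 2: Sven 219, Hassan 269, Zara 456. Eliminate Sven.
Round 3: Hassan 488, Zara 456. Hassan has a majority.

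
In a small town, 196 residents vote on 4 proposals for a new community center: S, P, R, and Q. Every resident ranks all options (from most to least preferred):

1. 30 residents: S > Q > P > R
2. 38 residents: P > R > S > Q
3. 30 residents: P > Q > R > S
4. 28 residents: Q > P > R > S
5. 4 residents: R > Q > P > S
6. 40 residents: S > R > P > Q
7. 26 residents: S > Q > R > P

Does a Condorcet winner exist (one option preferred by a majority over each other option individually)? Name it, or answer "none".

P

P vs S: 100–96 for P.
P vs R: 126–70 for P.
P vs Q: 108–88 for P.
P beats every other option head-to-head.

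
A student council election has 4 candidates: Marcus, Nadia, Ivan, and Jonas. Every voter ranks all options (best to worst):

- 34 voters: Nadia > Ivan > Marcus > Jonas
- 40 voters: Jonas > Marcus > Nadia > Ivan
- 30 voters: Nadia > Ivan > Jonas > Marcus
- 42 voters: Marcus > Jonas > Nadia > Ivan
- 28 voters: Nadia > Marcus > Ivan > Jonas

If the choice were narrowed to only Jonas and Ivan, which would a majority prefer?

Ivan

Voters preferring Jonas to Ivan: 82; preferring Ivan to Jonas: 92.
Ivan wins the head-to-head.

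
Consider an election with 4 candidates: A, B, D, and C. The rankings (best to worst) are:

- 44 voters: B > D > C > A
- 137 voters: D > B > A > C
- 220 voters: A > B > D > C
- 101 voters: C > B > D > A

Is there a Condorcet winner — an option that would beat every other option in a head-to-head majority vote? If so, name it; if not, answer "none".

B vs A: 282–220 for B.
B vs D: 365–137 for B.
B vs C: 401–101 for B.
B beats every other option head-to-head.

B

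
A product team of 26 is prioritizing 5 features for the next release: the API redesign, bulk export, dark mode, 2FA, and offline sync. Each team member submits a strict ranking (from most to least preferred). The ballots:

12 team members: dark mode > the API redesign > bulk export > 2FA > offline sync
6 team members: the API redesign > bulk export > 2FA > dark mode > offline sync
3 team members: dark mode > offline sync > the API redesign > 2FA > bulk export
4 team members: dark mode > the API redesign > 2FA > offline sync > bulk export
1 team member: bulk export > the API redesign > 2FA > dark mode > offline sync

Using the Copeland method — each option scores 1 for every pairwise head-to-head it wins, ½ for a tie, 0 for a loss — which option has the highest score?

dark mode

the API redesign: beats bulk export, 2FA, and offline sync; loses to dark mode → score 3.
bulk export: beats 2FA and offline sync; loses to the API redesign and dark mode → score 2.
dark mode: beats the API redesign, bulk export, 2FA, and offline sync → score 4.
2FA: beats offline sync; loses to the API redesign, bulk export, and dark mode → score 1.
offline sync: loses to the API redesign, bulk export, dark mode, and 2FA → score 0.
dark mode has the best pairwise record.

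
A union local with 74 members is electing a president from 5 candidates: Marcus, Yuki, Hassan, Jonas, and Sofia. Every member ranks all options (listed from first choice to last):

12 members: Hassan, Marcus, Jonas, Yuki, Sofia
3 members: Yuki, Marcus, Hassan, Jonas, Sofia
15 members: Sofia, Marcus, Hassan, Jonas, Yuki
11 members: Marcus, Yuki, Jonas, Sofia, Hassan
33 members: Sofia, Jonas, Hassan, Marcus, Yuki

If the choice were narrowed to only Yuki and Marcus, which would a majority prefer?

Marcus

Voters preferring Yuki to Marcus: 3; preferring Marcus to Yuki: 71.
Marcus wins the head-to-head.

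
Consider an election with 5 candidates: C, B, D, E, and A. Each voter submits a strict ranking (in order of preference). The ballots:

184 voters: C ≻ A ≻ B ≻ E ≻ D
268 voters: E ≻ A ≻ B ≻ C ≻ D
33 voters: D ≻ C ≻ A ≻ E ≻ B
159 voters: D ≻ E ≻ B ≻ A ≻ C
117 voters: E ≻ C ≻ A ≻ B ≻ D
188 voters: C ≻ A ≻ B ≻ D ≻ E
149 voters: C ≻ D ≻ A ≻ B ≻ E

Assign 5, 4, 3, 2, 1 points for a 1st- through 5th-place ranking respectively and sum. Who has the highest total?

C

C: 184·5 + 268·2 + 33·4 + 159·1 + 117·4 + 188·5 + 149·5 = 3900
B: 184·3 + 268·3 + 33·1 + 159·3 + 117·2 + 188·3 + 149·2 = 2962
D: 184·1 + 268·1 + 33·5 + 159·5 + 117·1 + 188·2 + 149·4 = 2501
E: 184·2 + 268·5 + 33·2 + 159·4 + 117·5 + 188·1 + 149·1 = 3332
A: 184·4 + 268·4 + 33·3 + 159·2 + 117·3 + 188·4 + 149·3 = 3775
C has the highest Borda score (3900).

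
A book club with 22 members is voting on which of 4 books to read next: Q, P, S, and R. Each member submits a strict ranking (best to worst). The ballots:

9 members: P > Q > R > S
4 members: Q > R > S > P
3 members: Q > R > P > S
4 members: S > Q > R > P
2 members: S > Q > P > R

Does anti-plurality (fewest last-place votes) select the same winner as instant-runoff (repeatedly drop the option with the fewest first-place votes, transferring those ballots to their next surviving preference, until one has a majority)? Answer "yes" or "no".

yes

Anti-plurality — last-place votes: Q 0, P 8, S 12, R 2. Winner: Q.
Instant-runoff — R1 Q 7, P 9, S 6, R 0 (R out); R2 Q 7, P 9, S 6 (S out); R3 Q 13, P 9 (Q winner). Winner: Q.
The two methods agree.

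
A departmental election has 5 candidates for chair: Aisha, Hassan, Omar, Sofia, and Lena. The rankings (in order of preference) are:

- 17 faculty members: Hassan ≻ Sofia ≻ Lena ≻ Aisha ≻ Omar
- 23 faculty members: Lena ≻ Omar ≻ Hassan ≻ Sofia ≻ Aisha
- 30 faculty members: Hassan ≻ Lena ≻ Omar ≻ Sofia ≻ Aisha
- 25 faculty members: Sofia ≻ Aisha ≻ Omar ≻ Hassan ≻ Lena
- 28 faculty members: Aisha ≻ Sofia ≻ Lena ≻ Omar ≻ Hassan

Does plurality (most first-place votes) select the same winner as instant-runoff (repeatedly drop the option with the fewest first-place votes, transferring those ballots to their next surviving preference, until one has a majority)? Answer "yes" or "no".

yes

Plurality — first-place votes: Aisha 28, Hassan 47, Omar 0, Sofia 25, Lena 23. Winner: Hassan.
Instant-runoff — R1 Aisha 28, Hassan 47, Omar 0, Sofia 25, Lena 23 (Omar out); R2 Aisha 28, Hassan 47, Sofia 25, Lena 23 (Lena out); R3 Aisha 28, Hassan 70, Sofia 25 (Hassan winner). Winner: Hassan.
The two methods agree.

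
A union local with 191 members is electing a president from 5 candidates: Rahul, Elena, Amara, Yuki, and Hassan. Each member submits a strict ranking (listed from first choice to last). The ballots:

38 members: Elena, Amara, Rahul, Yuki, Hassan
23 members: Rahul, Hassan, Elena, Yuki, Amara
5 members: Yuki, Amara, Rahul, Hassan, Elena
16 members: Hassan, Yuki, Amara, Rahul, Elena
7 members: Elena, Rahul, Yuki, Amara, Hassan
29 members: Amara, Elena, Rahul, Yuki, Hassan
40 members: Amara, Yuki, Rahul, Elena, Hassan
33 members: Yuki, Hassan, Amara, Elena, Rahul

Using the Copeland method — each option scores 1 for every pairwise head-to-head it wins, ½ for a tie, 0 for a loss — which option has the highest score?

Rahul: beats Yuki and Hassan; loses to Elena and Amara → score 2.
Elena: beats Rahul, Yuki, and Hassan; loses to Amara → score 3.
Amara: beats Rahul, Elena, Yuki, and Hassan → score 4.
Yuki: beats Hassan; loses to Rahul, Elena, and Amara → score 1.
Hassan: loses to Rahul, Elena, Amara, and Yuki → score 0.
Amara has the best pairwise record.

Amara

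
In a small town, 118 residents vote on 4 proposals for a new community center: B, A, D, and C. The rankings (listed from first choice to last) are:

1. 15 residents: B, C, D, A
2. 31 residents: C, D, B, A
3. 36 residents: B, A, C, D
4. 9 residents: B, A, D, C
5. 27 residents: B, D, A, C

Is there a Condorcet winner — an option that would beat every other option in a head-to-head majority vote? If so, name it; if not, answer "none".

B

B vs A: 118–0 for B.
B vs D: 87–31 for B.
B vs C: 87–31 for B.
B beats every other option head-to-head.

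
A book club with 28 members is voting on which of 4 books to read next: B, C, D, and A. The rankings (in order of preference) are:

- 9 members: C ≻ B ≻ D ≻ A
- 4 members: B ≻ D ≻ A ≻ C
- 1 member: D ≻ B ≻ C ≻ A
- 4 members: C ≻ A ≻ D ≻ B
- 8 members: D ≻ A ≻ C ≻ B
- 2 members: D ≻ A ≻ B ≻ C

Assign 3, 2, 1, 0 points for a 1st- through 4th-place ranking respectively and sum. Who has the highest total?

D

B: 9·2 + 4·3 + 1·2 + 4·0 + 8·0 + 2·1 = 34
C: 9·3 + 4·0 + 1·1 + 4·3 + 8·1 + 2·0 = 48
D: 9·1 + 4·2 + 1·3 + 4·1 + 8·3 + 2·3 = 54
A: 9·0 + 4·1 + 1·0 + 4·2 + 8·2 + 2·2 = 32
D has the highest Borda score (54).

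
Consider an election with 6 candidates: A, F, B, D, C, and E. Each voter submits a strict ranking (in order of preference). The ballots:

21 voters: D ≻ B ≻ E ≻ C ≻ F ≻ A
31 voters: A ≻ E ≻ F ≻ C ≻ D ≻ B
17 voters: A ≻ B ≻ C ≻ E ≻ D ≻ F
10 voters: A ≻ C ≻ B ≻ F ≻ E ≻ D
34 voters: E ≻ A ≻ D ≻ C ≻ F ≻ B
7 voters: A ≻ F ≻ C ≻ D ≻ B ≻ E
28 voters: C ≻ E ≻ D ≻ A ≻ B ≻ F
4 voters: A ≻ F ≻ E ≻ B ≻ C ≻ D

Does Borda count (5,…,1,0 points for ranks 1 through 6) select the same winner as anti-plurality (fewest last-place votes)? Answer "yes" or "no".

Borda — scores: A 537, F 212, B 225, D 353, C 428, E 525. Winner: A.
Anti-plurality — last-place votes: A 21, F 45, B 65, D 14, C 0, E 7. Winner: C.
The two methods disagree.

no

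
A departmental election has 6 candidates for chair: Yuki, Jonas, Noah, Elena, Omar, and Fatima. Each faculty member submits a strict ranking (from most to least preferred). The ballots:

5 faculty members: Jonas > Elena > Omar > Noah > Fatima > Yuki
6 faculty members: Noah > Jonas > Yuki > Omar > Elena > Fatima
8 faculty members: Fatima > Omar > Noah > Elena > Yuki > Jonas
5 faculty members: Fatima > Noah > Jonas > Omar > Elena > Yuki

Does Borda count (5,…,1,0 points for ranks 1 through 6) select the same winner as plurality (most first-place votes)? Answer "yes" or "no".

Borda — scores: Yuki 26, Jonas 64, Noah 84, Elena 47, Omar 69, Fatima 70. Winner: Noah.
Plurality — first-place votes: Yuki 0, Jonas 5, Noah 6, Elena 0, Omar 0, Fatima 13. Winner: Fatima.
The two methods disagree.

no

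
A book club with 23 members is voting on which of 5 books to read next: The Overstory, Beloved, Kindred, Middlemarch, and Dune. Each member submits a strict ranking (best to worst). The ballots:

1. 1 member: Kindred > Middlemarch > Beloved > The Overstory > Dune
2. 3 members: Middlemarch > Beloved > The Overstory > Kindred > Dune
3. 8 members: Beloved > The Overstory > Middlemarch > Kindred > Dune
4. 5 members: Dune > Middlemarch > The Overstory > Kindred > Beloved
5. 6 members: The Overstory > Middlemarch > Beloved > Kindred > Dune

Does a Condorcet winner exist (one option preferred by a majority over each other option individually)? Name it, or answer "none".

none

Checking pairwise contests:
Beloved beats The Overstory 12–11.
Middlemarch beats Beloved 15–8.
The Overstory beats Kindred 22–1.
The Overstory beats Middlemarch 14–9.
The Overstory beats Dune 18–5.
Every option loses at least one head-to-head, so there is no Condorcet winner.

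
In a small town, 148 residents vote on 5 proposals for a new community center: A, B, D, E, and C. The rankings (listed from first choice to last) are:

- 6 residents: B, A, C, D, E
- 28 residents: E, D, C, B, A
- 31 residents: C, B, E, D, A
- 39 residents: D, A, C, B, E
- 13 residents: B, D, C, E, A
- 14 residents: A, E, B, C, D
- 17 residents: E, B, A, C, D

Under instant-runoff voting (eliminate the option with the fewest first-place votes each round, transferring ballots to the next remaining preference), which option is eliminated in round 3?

Round 1: A 14, B 19, D 39, E 45, C 31. Eliminate A.
Round 2: B 19, D 39, E 59, C 31. Eliminate B.
Round 3: D 52, E 59, C 37. Eliminate C.

C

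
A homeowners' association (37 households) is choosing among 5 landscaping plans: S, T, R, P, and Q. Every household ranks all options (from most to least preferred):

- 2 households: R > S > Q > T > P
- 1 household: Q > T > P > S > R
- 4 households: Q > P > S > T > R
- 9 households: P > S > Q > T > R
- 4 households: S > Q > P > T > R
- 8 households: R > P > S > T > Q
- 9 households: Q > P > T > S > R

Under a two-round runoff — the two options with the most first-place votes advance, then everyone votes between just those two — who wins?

Q

Round 1 first-place votes: S 4, T 0, R 10, P 9, Q 14.
Q and R advance.
Runoff: Q is preferred to R by 27 voters; R by 10.
Q wins the runoff.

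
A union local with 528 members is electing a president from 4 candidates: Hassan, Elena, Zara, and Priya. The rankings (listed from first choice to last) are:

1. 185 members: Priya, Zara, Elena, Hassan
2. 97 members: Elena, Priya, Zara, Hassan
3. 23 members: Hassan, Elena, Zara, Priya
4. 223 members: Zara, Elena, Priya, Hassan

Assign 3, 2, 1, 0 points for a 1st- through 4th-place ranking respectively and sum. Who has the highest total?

Zara

Hassan: 185·0 + 97·0 + 23·3 + 223·0 = 69
Elena: 185·1 + 97·3 + 23·2 + 223·2 = 968
Zara: 185·2 + 97·1 + 23·1 + 223·3 = 1159
Priya: 185·3 + 97·2 + 23·0 + 223·1 = 972
Zara has the highest Borda score (1159).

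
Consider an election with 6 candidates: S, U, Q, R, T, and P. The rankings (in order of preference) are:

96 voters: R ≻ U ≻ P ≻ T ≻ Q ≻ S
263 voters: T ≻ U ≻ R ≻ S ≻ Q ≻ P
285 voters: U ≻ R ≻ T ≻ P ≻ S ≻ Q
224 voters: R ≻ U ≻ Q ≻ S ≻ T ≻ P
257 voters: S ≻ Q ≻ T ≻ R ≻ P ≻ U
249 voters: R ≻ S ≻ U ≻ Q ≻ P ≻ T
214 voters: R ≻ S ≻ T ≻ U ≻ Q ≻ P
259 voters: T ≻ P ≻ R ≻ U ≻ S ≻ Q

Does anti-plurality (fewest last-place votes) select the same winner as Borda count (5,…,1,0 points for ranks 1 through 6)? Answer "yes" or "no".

Anti-plurality — last-place votes: S 96, U 257, Q 544, R 0, T 249, P 701. Winner: R.
Borda — scores: S 4655, U 5450, Q 2771, R 7135, T 5294, P 2400. Winner: R.
The two methods agree.

yes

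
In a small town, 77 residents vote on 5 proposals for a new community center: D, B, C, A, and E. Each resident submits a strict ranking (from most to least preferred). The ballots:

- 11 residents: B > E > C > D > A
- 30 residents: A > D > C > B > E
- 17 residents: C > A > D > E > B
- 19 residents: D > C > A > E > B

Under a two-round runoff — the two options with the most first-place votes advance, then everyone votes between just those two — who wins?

A

Round 1 first-place votes: D 19, B 11, C 17, A 30, E 0.
A and D advance.
Runoff: A is preferred to D by 47 voters; D by 30.
A wins the runoff.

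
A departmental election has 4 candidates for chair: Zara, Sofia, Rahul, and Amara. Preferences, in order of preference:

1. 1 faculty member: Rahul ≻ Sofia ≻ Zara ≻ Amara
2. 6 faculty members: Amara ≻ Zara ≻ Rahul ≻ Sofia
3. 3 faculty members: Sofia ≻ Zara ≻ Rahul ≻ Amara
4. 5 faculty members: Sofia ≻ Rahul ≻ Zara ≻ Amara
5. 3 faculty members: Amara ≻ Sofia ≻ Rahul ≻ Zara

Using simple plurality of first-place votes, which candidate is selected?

Amara

First-place votes: Zara 0, Sofia 8, Rahul 1, Amara 9.
Amara has the most first-place votes.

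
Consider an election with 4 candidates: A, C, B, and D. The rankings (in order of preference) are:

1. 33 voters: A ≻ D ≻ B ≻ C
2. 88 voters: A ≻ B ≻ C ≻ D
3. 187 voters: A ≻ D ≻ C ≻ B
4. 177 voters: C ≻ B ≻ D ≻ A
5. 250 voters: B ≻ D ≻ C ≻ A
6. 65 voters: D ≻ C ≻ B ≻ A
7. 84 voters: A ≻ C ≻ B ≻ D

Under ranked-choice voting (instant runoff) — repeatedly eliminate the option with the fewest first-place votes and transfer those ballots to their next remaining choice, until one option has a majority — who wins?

B

Round 1: A 392, C 177, B 250, D 65. Eliminate D.
Round 2: A 392, C 242, B 250. Eliminate C.
Round 3: A 392, B 492. B has a majority.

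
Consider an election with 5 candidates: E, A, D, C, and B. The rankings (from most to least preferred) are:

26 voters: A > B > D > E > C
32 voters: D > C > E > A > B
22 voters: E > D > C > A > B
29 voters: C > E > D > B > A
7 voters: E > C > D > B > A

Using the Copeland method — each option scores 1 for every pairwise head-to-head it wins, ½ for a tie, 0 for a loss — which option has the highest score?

D

E: beats A and B; ties D; loses to C → score 2.5.
A: beats B; loses to E, D, and C → score 1.
D: beats A, C, and B; ties E → score 3.5.
C: beats E, A, and B; loses to D → score 3.
B: loses to E, A, D, and C → score 0.
D has the best pairwise record.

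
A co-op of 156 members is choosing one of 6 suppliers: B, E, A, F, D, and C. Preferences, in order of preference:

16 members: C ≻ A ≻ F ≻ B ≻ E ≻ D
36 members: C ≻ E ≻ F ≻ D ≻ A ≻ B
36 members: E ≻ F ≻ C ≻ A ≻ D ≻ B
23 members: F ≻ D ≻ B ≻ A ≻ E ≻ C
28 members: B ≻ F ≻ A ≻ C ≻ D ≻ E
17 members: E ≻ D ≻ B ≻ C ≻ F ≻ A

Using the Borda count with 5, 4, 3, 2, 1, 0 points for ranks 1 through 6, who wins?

F

B: 16·2 + 36·0 + 36·0 + 23·3 + 28·5 + 17·3 = 292
E: 16·1 + 36·4 + 36·5 + 23·1 + 28·0 + 17·5 = 448
A: 16·4 + 36·1 + 36·2 + 23·2 + 28·3 + 17·0 = 302
F: 16·3 + 36·3 + 36·4 + 23·5 + 28·4 + 17·1 = 544
D: 16·0 + 36·2 + 36·1 + 23·4 + 28·1 + 17·4 = 296
C: 16·5 + 36·5 + 36·3 + 23·0 + 28·2 + 17·2 = 458
F has the highest Borda score (544).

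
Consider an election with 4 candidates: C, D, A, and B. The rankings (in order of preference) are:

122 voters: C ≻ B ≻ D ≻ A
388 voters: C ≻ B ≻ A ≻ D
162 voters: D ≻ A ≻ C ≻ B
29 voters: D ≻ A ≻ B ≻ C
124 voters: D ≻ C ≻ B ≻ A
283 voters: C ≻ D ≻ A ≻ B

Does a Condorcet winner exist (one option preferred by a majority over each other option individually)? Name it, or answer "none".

C vs D: 793–315 for C.
C vs A: 917–191 for C.
C vs B: 1079–29 for C.
C beats every other option head-to-head.

C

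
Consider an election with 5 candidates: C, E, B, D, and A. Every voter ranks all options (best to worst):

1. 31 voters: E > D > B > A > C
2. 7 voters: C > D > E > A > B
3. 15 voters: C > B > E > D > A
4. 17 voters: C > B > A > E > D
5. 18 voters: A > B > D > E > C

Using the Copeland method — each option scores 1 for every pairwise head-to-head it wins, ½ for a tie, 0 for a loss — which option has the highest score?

C: loses to E, B, D, and A → score 0.
E: beats C, D, and A; loses to B → score 3.
B: beats C, E, D, and A → score 4.
D: beats C and A; loses to E and B → score 2.
A: beats C; loses to E, B, and D → score 1.
B has the best pairwise record.

B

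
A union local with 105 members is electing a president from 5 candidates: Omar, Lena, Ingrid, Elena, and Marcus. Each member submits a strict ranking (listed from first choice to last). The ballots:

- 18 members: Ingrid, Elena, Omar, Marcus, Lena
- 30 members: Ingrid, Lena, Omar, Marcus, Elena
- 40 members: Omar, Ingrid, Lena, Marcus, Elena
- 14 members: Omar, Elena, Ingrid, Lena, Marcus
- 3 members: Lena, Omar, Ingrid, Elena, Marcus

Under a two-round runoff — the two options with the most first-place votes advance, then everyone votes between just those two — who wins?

Round 1 first-place votes: Omar 54, Lena 3, Ingrid 48, Elena 0, Marcus 0.
Omar and Ingrid advance.
Runoff: Omar is preferred to Ingrid by 57 voters; Ingrid by 48.
Omar wins the runoff.

Omar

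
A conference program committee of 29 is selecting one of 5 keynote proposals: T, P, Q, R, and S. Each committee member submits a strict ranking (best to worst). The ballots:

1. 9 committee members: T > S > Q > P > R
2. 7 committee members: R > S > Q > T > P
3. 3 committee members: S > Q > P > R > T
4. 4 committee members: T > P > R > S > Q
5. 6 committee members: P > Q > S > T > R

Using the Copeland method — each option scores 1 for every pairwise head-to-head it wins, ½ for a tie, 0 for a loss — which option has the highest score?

T: beats P and R; loses to Q and S → score 2.
P: beats R; loses to T, Q, and S → score 1.
Q: beats T, P, and R; loses to S → score 3.
R: loses to T, P, Q, and S → score 0.
S: beats T, P, Q, and R → score 4.
S has the best pairwise record.

S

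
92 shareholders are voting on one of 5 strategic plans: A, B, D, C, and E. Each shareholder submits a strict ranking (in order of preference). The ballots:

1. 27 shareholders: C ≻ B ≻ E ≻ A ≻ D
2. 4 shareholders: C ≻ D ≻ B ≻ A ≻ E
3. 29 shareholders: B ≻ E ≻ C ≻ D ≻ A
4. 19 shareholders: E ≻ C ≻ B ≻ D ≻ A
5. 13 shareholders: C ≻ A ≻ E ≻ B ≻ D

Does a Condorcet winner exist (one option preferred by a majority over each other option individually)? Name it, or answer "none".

Checking pairwise contests:
B beats A 79–13.
C beats B 63–29.
B beats D 88–4.
E beats C 48–44.
B beats E 60–32.
Every option loses at least one head-to-head, so there is no Condorcet winner.

none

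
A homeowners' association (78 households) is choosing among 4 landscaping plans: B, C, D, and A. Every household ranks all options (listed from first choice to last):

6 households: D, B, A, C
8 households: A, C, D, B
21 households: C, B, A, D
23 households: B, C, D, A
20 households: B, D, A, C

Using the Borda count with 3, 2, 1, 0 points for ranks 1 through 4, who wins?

B

B: 6·2 + 8·0 + 21·2 + 23·3 + 20·3 = 183
C: 6·0 + 8·2 + 21·3 + 23·2 + 20·0 = 125
D: 6·3 + 8·1 + 21·0 + 23·1 + 20·2 = 89
A: 6·1 + 8·3 + 21·1 + 23·0 + 20·1 = 71
B has the highest Borda score (183).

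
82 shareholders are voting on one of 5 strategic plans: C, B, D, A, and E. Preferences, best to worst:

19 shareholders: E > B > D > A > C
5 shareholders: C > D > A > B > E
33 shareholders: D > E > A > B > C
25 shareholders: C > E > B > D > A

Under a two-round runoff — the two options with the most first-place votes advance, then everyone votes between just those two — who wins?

Round 1 first-place votes: C 30, B 0, D 33, A 0, E 19.
D and C advance.
Runoff: D is preferred to C by 52 voters; C by 30.
D wins the runoff.

D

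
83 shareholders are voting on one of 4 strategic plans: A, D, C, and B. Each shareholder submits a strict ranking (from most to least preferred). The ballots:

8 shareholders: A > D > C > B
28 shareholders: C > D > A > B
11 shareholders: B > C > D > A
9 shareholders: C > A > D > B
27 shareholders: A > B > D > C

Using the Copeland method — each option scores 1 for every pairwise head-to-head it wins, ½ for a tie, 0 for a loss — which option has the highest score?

A: beats D and B; loses to C → score 2.
D: beats B; loses to A and C → score 1.
C: beats A, D, and B → score 3.
B: loses to A, D, and C → score 0.
C has the best pairwise record.

C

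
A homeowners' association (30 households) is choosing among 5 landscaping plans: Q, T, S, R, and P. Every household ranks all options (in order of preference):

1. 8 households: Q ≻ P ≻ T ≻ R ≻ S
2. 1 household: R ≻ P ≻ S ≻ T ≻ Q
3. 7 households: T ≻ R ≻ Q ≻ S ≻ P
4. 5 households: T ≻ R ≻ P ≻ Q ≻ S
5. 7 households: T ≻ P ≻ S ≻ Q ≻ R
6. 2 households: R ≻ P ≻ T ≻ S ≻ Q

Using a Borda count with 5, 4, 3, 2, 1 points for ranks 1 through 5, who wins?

T

Q: 8·5 + 1·1 + 7·3 + 5·2 + 7·2 + 2·1 = 88
T: 8·3 + 1·2 + 7·5 + 5·5 + 7·5 + 2·3 = 127
S: 8·1 + 1·3 + 7·2 + 5·1 + 7·3 + 2·2 = 55
R: 8·2 + 1·5 + 7·4 + 5·4 + 7·1 + 2·5 = 86
P: 8·4 + 1·4 + 7·1 + 5·3 + 7·4 + 2·4 = 94
T has the highest Borda score (127).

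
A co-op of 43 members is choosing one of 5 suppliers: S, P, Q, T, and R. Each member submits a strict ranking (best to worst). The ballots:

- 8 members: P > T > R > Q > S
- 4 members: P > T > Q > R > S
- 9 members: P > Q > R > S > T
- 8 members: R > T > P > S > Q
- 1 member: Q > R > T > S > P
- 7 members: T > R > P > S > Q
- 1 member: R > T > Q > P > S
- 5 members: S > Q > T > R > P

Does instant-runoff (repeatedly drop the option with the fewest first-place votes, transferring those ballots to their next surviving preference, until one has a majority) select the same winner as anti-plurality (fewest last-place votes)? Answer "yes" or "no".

no

Instant-runoff — R1 S 5, P 21, Q 1, T 7, R 9 (Q out); R2 S 5, P 21, T 7, R 10 (S out); R3 P 21, T 12, R 10 (R out); R4 P 21, T 22 (T winner). Winner: T.
Anti-plurality — last-place votes: S 13, P 6, Q 15, T 9, R 0. Winner: R.
The two methods disagree.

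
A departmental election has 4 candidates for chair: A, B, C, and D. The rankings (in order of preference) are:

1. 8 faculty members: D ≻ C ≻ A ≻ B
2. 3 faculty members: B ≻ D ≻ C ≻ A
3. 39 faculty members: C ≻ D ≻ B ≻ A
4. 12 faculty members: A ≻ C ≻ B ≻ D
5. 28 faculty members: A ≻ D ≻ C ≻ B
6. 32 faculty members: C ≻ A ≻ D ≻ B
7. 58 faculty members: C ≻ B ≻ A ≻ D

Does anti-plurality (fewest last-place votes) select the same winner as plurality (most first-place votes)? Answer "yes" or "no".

Anti-plurality — last-place votes: A 42, B 68, C 0, D 70. Winner: C.
Plurality — first-place votes: A 40, B 3, C 129, D 8. Winner: C.
The two methods agree.

yes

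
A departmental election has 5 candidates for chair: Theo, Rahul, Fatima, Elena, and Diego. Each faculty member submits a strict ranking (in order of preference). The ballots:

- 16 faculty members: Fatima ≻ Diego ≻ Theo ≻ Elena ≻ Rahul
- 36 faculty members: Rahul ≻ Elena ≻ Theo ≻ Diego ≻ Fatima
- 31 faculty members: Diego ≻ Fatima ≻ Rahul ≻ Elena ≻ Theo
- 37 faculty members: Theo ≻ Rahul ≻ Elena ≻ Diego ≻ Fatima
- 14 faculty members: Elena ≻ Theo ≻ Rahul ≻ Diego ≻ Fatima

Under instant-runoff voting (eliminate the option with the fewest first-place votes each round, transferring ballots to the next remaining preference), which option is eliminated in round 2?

Fatima

Round 1: Theo 37, Rahul 36, Fatima 16, Elena 14, Diego 31. Eliminate Elena.
Round 2: Theo 51, Rahul 36, Fatima 16, Diego 31. Eliminate Fatima.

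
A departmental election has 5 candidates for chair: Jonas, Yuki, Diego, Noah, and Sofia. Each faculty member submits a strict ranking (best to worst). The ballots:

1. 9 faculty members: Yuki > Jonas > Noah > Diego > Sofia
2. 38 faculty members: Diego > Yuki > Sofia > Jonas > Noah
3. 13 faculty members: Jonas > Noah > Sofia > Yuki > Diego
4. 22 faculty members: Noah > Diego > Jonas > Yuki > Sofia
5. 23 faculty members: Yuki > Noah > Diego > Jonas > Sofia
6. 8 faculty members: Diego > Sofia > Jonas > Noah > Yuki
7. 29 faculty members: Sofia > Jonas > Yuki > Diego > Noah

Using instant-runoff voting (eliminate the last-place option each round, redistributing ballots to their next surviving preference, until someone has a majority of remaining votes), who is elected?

Yuki

Round 1: Jonas 13, Yuki 32, Diego 46, Noah 22, Sofia 29. Eliminate Jonas.
Round 2: Yuki 32, Diego 46, Noah 35, Sofia 29. Eliminate Sofia.
Round 3: Yuki 61, Diego 46, Noah 35. Eliminate Noah.
Round 4: Yuki 74, Diego 68. Yuki has a majority.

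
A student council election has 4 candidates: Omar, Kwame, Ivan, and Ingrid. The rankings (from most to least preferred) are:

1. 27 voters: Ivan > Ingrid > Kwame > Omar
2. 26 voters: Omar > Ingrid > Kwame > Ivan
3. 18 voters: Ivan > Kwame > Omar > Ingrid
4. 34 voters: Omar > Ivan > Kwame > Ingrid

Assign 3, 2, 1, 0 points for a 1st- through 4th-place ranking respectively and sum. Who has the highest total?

Omar: 27·0 + 26·3 + 18·1 + 34·3 = 198
Kwame: 27·1 + 26·1 + 18·2 + 34·1 = 123
Ivan: 27·3 + 26·0 + 18·3 + 34·2 = 203
Ingrid: 27·2 + 26·2 + 18·0 + 34·0 = 106
Ivan has the highest Borda score (203).

Ivan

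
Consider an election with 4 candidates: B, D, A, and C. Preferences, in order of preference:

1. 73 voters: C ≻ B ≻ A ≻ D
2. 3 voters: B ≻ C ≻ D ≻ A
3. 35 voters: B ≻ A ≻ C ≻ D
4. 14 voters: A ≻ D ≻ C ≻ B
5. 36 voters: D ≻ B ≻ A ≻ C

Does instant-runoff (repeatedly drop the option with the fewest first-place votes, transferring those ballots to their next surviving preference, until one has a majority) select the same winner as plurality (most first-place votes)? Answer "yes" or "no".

yes

Instant-runoff — R1 B 38, D 36, A 14, C 73 (A out); R2 B 38, D 50, C 73 (B out); R3 D 50, C 111 (C winner). Winner: C.
Plurality — first-place votes: B 38, D 36, A 14, C 73. Winner: C.
The two methods agree.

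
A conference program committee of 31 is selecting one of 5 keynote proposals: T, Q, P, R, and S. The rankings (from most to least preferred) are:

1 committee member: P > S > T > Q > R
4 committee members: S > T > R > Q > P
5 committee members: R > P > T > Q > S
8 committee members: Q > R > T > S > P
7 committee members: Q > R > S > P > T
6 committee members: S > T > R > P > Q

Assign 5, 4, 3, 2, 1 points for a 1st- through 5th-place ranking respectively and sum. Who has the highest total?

R

T: 1·3 + 4·4 + 5·3 + 8·3 + 7·1 + 6·4 = 89
Q: 1·2 + 4·2 + 5·2 + 8·5 + 7·5 + 6·1 = 101
P: 1·5 + 4·1 + 5·4 + 8·1 + 7·2 + 6·2 = 63
R: 1·1 + 4·3 + 5·5 + 8·4 + 7·4 + 6·3 = 116
S: 1·4 + 4·5 + 5·1 + 8·2 + 7·3 + 6·5 = 96
R has the highest Borda score (116).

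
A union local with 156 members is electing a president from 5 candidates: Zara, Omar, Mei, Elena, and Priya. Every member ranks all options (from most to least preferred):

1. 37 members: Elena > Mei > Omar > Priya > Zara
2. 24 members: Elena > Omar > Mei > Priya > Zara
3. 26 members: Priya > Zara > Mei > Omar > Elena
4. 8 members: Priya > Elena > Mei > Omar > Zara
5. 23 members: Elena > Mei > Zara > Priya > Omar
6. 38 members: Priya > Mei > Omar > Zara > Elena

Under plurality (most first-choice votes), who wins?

First-place votes: Zara 0, Omar 0, Mei 0, Elena 84, Priya 72.
Elena has the most first-place votes.

Elena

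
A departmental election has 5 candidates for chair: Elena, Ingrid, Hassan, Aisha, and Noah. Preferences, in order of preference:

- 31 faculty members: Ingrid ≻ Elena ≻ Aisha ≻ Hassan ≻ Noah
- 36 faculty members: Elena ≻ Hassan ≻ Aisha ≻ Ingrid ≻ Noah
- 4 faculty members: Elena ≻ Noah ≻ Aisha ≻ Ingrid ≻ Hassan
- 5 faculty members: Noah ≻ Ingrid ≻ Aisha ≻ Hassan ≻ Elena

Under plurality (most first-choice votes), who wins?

First-place votes: Elena 40, Ingrid 31, Hassan 0, Aisha 0, Noah 5.
Elena has the most first-place votes.

Elena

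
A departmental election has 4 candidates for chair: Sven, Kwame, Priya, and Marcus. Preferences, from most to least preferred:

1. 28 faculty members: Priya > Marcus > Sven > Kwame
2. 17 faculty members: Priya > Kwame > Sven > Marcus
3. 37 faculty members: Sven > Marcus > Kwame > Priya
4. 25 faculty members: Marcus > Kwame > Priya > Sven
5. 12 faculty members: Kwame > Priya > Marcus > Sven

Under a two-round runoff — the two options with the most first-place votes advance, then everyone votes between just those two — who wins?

Round 1 first-place votes: Sven 37, Kwame 12, Priya 45, Marcus 25.
Priya and Sven advance.
Runoff: Priya is preferred to Sven by 82 voters; Sven by 37.
Priya wins the runoff.

Priya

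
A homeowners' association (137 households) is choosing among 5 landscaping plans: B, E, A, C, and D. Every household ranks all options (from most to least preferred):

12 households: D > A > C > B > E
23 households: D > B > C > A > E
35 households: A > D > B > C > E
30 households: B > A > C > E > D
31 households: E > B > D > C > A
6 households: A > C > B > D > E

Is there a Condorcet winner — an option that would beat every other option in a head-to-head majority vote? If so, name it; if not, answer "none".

none

Checking pairwise contests:
D beats B 70–67.
B beats E 106–31.
B beats A 84–53.
B beats C 119–18.
A beats D 71–66.
Every option loses at least one head-to-head, so there is no Condorcet winner.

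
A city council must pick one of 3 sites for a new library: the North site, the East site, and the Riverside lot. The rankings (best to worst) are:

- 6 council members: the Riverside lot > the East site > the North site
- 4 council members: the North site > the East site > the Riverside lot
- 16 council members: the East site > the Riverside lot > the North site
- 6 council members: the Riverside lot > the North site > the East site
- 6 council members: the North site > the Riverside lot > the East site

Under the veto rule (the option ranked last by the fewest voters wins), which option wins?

Last-place votes: the North site 22, the East site 12, the Riverside lot 4.
the Riverside lot is ranked last by the fewest voters, so the Riverside lot wins.

the Riverside lot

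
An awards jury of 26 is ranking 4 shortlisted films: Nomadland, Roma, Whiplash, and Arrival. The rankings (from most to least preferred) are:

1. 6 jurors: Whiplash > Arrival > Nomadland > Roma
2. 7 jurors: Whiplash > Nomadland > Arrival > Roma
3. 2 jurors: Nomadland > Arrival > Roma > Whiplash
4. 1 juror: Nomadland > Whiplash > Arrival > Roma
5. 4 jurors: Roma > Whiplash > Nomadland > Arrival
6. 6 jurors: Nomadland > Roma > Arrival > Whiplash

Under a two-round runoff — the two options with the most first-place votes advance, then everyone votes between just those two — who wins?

Whiplash

Round 1 first-place votes: Nomadland 9, Roma 4, Whiplash 13, Arrival 0.
Whiplash and Nomadland advance.
Runoff: Whiplash is preferred to Nomadland by 17 voters; Nomadland by 9.
Whiplash wins the runoff.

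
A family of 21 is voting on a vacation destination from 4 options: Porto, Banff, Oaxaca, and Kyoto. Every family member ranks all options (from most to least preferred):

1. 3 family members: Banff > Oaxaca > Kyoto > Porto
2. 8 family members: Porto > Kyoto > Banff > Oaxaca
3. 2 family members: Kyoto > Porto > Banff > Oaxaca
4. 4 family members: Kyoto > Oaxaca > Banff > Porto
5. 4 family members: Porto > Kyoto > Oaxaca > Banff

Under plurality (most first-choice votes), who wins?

Porto

First-place votes: Porto 12, Banff 3, Oaxaca 0, Kyoto 6.
Porto has the most first-place votes.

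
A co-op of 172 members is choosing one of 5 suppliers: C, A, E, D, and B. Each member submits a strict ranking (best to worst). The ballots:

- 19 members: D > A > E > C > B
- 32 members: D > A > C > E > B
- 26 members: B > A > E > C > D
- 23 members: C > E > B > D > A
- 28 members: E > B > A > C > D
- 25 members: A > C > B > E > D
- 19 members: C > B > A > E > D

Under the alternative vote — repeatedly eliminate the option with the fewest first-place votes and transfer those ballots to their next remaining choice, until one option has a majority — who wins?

C

Round 1: C 42, A 25, E 28, D 51, B 26. Eliminate A.
Round 2: C 67, E 28, D 51, B 26. Eliminate B.
Round 3: C 67, E 54, D 51. Eliminate D.
Round 4: C 99, E 73. C has a majority.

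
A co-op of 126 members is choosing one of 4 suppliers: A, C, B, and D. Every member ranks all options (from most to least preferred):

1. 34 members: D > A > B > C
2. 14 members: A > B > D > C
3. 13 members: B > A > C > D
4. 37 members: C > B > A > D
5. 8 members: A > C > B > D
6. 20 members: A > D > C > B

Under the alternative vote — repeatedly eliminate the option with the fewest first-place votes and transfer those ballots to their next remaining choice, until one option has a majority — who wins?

Round 1: A 42, C 37, B 13, D 34. Eliminate B.
Round 2: A 55, C 37, D 34. Eliminate D.
Round 3: A 89, C 37. A has a majority.

A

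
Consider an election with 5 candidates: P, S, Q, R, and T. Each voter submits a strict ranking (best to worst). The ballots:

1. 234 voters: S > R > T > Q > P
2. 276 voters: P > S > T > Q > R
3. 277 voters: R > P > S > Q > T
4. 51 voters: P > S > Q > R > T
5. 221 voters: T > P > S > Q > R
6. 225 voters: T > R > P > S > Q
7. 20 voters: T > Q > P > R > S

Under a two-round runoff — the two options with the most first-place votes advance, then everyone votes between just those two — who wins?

Round 1 first-place votes: P 327, S 234, Q 0, R 277, T 466.
T and P advance.
Runoff: T is preferred to P by 700 voters; P by 604.
T wins the runoff.

T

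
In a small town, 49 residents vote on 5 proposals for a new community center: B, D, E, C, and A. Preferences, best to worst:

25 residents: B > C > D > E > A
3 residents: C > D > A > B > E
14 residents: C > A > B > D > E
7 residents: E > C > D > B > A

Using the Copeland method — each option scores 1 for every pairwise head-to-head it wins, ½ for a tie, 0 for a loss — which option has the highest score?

B

B: beats D, E, C, and A → score 4.
D: beats E and A; loses to B and C → score 2.
E: beats A; loses to B, D, and C → score 1.
C: beats D, E, and A; loses to B → score 3.
A: loses to B, D, E, and C → score 0.
B has the best pairwise record.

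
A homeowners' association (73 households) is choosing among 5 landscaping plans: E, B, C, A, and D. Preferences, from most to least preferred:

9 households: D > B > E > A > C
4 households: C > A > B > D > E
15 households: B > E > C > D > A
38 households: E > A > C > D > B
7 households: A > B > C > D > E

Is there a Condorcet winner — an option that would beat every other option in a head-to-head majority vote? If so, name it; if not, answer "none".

E vs B: 38–35 for E.
E vs C: 62–11 for E.
E vs A: 62–11 for E.
E vs D: 53–20 for E.
E beats every other option head-to-head.

E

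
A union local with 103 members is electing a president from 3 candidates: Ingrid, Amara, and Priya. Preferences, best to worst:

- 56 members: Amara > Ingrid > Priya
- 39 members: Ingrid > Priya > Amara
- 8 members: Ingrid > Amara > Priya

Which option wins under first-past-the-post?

First-place votes: Ingrid 47, Amara 56, Priya 0.
Amara has the most first-place votes.

Amara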